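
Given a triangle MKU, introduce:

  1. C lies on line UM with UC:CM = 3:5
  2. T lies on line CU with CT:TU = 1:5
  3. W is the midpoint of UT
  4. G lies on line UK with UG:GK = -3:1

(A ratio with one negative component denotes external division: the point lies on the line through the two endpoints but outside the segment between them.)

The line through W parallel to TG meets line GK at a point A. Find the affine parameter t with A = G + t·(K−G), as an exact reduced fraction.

t = 3/2

Set M = (0, 0), K = (1, 0), U = (0, 1); any affine frame gives the same invariant.
1. C lies on line UM with UC:CM = 3:5 ⇒ C = (0, 5/8)
2. T lies on line CU with CT:TU = 1:5 ⇒ T = (0, 11/16)
3. W is the midpoint of UT ⇒ W = (0, 27/32)
4. G lies on line UK with UG:GK = -3:1 ⇒ G = (3/2, -1/2)
through W parallel to TG: direction (3/2, -19/16); meets GK at A = (3/4, 1/4)
A = G + t·(K−G) with t = 3/2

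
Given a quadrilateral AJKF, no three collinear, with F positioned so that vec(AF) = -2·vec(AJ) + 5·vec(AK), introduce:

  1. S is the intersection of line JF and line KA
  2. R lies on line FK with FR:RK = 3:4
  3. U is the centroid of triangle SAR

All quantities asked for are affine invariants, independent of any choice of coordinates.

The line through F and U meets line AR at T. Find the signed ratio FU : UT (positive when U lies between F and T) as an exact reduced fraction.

FU:UT = -47/20

Choose coordinates A = (0, 0), J = (1, 0), K = (0, 1), F = (-2, 5).
1. S is the intersection of line JF and line KA ⇒ S = (0, 5/3)
2. R lies on line FK with FR:RK = 3:4 ⇒ R = (-8/7, 23/7)
3. U is the centroid of triangle SAR ⇒ U = (-8/21, 104/63)
line FU meets AR at T = (-352/329, 1012/329)
U = F + t·(T−F) with t = 47/27, so FU:UT = 47/27:-20/27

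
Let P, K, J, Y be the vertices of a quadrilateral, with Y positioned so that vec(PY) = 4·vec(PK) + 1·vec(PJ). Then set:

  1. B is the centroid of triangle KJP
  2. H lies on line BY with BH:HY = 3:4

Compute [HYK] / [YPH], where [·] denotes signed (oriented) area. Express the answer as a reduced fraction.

[HYK]:[YPH] = 5/3

Work in coordinates with P = (0, 0), K = (1, 0), J = (0, 1), Y = (4, 1).
1. B is the centroid of triangle KJP ⇒ B = (1/3, 1/3)
2. H lies on line BY with BH:HY = 3:4 ⇒ H = (40/21, 13/21)
2·[HYK] = -20/21, 2·[YPH] = -4/7
[HYK]:[YPH] = -20/21:-4/7 = 5/3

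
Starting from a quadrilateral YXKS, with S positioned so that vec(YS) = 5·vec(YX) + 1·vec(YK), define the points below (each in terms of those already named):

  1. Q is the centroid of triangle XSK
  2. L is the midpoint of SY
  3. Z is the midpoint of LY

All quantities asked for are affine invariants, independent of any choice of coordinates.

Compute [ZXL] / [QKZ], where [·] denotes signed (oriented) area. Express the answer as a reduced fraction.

[ZXL]:[QKZ] = 3/13

Assign Y = (0, 0), X = (1, 0), K = (0, 1), S = (5, 1) — the answer is frame-independent, so this choice is without loss of generality.
1. Q is the centroid of triangle XSK ⇒ Q = (2, 2/3)
2. L is the midpoint of SY ⇒ L = (5/2, 1/2)
3. Z is the midpoint of LY ⇒ Z = (5/4, 1/4)
2·[ZXL] = 1/4, 2·[QKZ] = 13/12
[ZXL]:[QKZ] = 1/4:13/12 = 3/13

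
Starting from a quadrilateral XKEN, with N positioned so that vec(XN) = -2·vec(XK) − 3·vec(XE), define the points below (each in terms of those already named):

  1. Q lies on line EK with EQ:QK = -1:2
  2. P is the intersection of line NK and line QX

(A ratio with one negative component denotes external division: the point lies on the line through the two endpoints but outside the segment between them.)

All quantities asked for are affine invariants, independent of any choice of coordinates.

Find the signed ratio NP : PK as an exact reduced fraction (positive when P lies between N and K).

Set X = (0, 0), K = (1, 0), E = (0, 1), N = (-2, -3); any affine frame gives the same invariant.
1. Q lies on line EK with EQ:QK = -1:2 ⇒ Q = (-1, 2)
2. P is the intersection of line NK and line QX ⇒ P = (1/3, -2/3)
P = N + t·(K−N) with t = 7/9, so NP:PK = t:(1−t) = 7/9:2/9

NP:PK = 7/2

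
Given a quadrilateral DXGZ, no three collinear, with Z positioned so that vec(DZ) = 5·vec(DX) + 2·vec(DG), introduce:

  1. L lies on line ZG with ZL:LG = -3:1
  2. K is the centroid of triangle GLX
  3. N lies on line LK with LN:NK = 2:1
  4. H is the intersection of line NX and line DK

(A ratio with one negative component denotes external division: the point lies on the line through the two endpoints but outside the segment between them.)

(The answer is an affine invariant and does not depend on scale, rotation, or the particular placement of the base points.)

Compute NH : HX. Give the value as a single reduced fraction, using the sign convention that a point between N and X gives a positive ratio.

Assign D = (0, 0), X = (1, 0), G = (0, 1), Z = (5, 2) — the answer is frame-independent, so this choice is without loss of generality.
1. L lies on line ZG with ZL:LG = -3:1 ⇒ L = (-5/2, 1/2)
2. K is the centroid of triangle GLX ⇒ K = (-1/2, 1/2)
3. N lies on line LK with LN:NK = 2:1 ⇒ N = (-7/6, 1/2)
4. H is the intersection of line NX and line DK ⇒ H = (-3/10, 3/10)
H = N + t·(X−N) with t = 2/5, so NH:HX = t:(1−t) = 2/5:3/5

NH:HX = 2/3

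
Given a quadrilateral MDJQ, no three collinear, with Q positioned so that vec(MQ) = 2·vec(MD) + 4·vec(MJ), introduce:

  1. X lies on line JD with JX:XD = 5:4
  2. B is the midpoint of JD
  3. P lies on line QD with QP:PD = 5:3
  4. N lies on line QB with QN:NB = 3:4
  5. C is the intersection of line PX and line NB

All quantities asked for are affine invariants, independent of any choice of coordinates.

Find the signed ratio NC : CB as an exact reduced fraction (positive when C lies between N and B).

NC:CB = -169/21

Set M = (0, 0), D = (1, 0), J = (0, 1), Q = (2, 4); any affine frame gives the same invariant.
1. X lies on line JD with JX:XD = 5:4 ⇒ X = (5/9, 4/9)
2. B is the midpoint of JD ⇒ B = (1/2, 1/2)
3. P lies on line QD with QP:PD = 5:3 ⇒ P = (11/8, 3/2)
4. N lies on line QB with QN:NB = 3:4 ⇒ N = (19/14, 5/2)
5. C is the intersection of line PX and line NB ⇒ C = (14/37, 8/37)
C = N + t·(B−N) with t = 169/148, so NC:CB = t:(1−t) = 169/148:-21/148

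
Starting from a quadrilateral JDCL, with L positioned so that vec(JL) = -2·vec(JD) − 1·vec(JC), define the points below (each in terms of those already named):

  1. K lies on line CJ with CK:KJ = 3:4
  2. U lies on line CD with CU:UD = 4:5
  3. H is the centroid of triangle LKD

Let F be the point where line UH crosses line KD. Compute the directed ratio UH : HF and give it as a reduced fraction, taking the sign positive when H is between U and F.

UH:HF = -24/19

Set J = (0, 0), D = (1, 0), C = (0, 1), L = (-2, -1); any affine frame gives the same invariant.
1. K lies on line CJ with CK:KJ = 3:4 ⇒ K = (0, 4/7)
2. U lies on line CD with CU:UD = 4:5 ⇒ U = (4/9, 5/9)
3. H is the centroid of triangle LKD ⇒ H = (-1/3, -1/7)
line UH meets KD at F = (61/216, 155/378)
H = U + t·(F−U) with t = 24/5, so UH:HF = 24/5:-19/5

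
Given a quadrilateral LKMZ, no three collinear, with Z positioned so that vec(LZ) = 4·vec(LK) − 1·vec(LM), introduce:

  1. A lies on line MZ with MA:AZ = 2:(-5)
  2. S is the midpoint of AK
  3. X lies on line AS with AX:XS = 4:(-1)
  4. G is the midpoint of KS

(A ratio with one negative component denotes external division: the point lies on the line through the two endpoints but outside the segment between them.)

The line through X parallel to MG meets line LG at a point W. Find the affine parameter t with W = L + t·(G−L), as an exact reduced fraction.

Set L = (0, 0), K = (1, 0), M = (0, 1), Z = (4, -1); any affine frame gives the same invariant.
1. A lies on line MZ with MA:AZ = 2:(-5) ⇒ A = (-8/3, 7/3)
2. S is the midpoint of AK ⇒ S = (-5/6, 7/6)
3. X lies on line AS with AX:XS = 4:(-1) ⇒ X = (-2/9, 7/9)
4. G is the midpoint of KS ⇒ G = (1/12, 7/12)
through X parallel to MG: direction (1/12, -5/12); meets LG at W = (-1/36, -7/36)
W = L + t·(G−L) with t = -1/3

t = -1/3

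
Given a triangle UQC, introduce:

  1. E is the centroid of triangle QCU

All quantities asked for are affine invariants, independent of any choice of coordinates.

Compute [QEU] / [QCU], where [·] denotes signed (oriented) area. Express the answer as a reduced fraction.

Work in coordinates with U = (0, 0), Q = (1, 0), C = (0, 1).
1. E is the centroid of triangle QCU ⇒ E = (1/3, 1/3)
2·[QEU] = 1/3, 2·[QCU] = 1
[QEU]:[QCU] = 1/3:1 = 1/3

[QEU]:[QCU] = 1/3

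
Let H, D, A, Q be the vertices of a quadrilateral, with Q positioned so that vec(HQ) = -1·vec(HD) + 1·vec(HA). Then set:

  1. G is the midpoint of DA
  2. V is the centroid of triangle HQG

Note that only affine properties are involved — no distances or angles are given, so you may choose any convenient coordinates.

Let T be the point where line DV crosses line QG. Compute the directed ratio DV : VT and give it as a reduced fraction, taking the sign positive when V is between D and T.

Choose coordinates H = (0, 0), D = (1, 0), A = (0, 1), Q = (-1, 1).
1. G is the midpoint of DA ⇒ G = (1/2, 1/2)
2. V is the centroid of triangle HQG ⇒ V = (-1/6, 1/2)
line DV meets QG at T = (-5/2, 3/2)
V = D + t·(T−D) with t = 1/3, so DV:VT = 1/3:2/3

DV:VT = 1/2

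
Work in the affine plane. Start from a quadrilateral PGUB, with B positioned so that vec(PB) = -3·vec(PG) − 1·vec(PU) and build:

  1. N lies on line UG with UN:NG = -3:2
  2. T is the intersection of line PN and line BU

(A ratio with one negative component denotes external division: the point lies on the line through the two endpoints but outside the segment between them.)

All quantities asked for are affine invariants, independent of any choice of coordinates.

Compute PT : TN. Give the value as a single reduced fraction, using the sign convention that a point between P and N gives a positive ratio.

PT:TN = -1/5

Assign P = (0, 0), G = (1, 0), U = (0, 1), B = (-3, -1) — the answer is frame-independent, so this choice is without loss of generality.
1. N lies on line UG with UN:NG = -3:2 ⇒ N = (3, -2)
2. T is the intersection of line PN and line BU ⇒ T = (-3/4, 1/2)
T = P + t·(N−P) with t = -1/4, so PT:TN = t:(1−t) = -1/4:5/4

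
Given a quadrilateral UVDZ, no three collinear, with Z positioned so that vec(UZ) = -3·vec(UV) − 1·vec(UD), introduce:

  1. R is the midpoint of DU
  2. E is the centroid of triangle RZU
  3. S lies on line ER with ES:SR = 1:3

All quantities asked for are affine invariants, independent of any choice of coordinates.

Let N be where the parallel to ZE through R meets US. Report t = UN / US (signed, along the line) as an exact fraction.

t = 8/5

Work in coordinates with U = (0, 0), V = (1, 0), D = (0, 1), Z = (-3, -1).
1. R is the midpoint of DU ⇒ R = (0, 1/2)
2. E is the centroid of triangle RZU ⇒ E = (-1, -1/6)
3. S lies on line ER with ES:SR = 1:3 ⇒ S = (-3/4, 0)
through R parallel to ZE: direction (2, 5/6); meets US at N = (-6/5, 0)
N = U + t·(S−U) with t = 8/5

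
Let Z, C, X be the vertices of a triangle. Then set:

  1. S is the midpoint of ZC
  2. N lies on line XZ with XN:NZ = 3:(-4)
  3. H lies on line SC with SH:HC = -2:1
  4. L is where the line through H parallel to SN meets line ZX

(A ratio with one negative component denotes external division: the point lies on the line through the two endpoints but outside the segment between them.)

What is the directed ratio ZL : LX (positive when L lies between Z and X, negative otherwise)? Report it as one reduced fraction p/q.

Assign Z = (0, 0), C = (1, 0), X = (0, 1) — the answer is frame-independent, so this choice is without loss of generality.
1. S is the midpoint of ZC ⇒ S = (1/2, 0)
2. N lies on line XZ with XN:NZ = 3:(-4) ⇒ N = (0, 4)
3. H lies on line SC with SH:HC = -2:1 ⇒ H = (3/2, 0)
4. L is where the line through H parallel to SN meets line ZX ⇒ L = (0, 12)
L = Z + t·(X−Z) with t = 12, so ZL:LX = t:(1−t) = 12:-11

ZL:LX = -12/11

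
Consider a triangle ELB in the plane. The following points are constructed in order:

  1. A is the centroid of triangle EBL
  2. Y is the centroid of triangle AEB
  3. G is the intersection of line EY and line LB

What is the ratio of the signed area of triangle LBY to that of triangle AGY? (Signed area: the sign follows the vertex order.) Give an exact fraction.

[LBY]:[AGY] = 5

Assign E = (0, 0), L = (1, 0), B = (0, 1) — the answer is frame-independent, so this choice is without loss of generality.
1. A is the centroid of triangle EBL ⇒ A = (1/3, 1/3)
2. Y is the centroid of triangle AEB ⇒ Y = (1/9, 4/9)
3. G is the intersection of line EY and line LB ⇒ G = (1/5, 4/5)
2·[LBY] = 4/9, 2·[AGY] = 4/45
[LBY]:[AGY] = 4/9:4/45 = 5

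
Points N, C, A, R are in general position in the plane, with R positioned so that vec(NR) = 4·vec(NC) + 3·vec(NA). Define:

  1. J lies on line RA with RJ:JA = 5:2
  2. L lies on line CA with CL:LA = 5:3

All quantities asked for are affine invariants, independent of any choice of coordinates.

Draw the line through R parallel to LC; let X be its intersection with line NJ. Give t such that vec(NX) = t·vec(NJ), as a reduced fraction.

Assign N = (0, 0), C = (1, 0), A = (0, 1), R = (4, 3) — the answer is frame-independent, so this choice is without loss of generality.
1. J lies on line RA with RJ:JA = 5:2 ⇒ J = (8/7, 11/7)
2. L lies on line CA with CL:LA = 5:3 ⇒ L = (3/8, 5/8)
through R parallel to LC: direction (5/8, -5/8); meets NJ at X = (56/19, 77/19)
X = N + t·(J−N) with t = 49/19

t = 49/19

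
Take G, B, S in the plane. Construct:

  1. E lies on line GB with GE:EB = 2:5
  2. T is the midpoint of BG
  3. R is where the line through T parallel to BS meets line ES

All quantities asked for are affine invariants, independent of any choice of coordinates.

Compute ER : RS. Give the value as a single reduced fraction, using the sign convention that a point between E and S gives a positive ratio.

Set G = (0, 0), B = (1, 0), S = (0, 1); any affine frame gives the same invariant.
1. E lies on line GB with GE:EB = 2:5 ⇒ E = (2/7, 0)
2. T is the midpoint of BG ⇒ T = (1/2, 0)
3. R is where the line through T parallel to BS meets line ES ⇒ R = (1/5, 3/10)
R = E + t·(S−E) with t = 3/10, so ER:RS = t:(1−t) = 3/10:7/10

ER:RS = 3/7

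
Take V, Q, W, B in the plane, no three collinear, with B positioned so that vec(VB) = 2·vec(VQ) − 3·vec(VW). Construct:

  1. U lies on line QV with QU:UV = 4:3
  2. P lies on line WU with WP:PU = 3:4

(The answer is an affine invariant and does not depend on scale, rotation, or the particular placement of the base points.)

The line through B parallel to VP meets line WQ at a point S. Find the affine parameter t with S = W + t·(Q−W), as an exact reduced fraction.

Choose coordinates V = (0, 0), Q = (1, 0), W = (0, 1), B = (2, -3).
1. U lies on line QV with QU:UV = 4:3 ⇒ U = (3/7, 0)
2. P lies on line WU with WP:PU = 3:4 ⇒ P = (9/49, 4/7)
through B parallel to VP: direction (9/49, 4/7); meets WQ at S = (92/37, -55/37)
S = W + t·(Q−W) with t = 92/37

t = 92/37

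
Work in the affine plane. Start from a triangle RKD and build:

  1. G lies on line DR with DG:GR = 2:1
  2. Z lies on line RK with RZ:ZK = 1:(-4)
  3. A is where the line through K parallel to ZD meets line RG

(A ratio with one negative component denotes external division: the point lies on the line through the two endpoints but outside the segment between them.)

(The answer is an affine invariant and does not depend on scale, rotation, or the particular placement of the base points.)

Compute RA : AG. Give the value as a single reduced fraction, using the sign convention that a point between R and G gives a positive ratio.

RA:AG = -9/10

Set R = (0, 0), K = (1, 0), D = (0, 1); any affine frame gives the same invariant.
1. G lies on line DR with DG:GR = 2:1 ⇒ G = (0, 1/3)
2. Z lies on line RK with RZ:ZK = 1:(-4) ⇒ Z = (-1/3, 0)
3. A is where the line through K parallel to ZD meets line RG ⇒ A = (0, -3)
A = R + t·(G−R) with t = -9, so RA:AG = t:(1−t) = -9:10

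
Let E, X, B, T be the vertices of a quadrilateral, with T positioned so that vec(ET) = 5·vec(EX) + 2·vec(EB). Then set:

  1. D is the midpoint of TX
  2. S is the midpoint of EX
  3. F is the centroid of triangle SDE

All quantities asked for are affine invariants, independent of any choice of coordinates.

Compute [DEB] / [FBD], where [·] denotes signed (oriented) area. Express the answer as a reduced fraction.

Work in coordinates with E = (0, 0), X = (1, 0), B = (0, 1), T = (5, 2).
1. D is the midpoint of TX ⇒ D = (3, 1)
2. S is the midpoint of EX ⇒ S = (1/2, 0)
3. F is the centroid of triangle SDE ⇒ F = (7/6, 1/3)
2·[DEB] = -3, 2·[FBD] = -2
[DEB]:[FBD] = -3:-2 = 3/2

[DEB]:[FBD] = 3/2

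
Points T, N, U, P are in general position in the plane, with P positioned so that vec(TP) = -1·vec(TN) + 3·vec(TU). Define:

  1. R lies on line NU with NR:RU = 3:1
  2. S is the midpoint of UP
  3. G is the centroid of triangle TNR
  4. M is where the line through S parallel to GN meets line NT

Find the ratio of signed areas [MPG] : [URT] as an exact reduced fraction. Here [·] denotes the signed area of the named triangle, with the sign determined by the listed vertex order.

[MPG]:[URT] = -239/6

Set T = (0, 0), N = (1, 0), U = (0, 1), P = (-1, 3); any affine frame gives the same invariant.
1. R lies on line NU with NR:RU = 3:1 ⇒ R = (1/4, 3/4)
2. S is the midpoint of UP ⇒ S = (-1/2, 2)
3. G is the centroid of triangle TNR ⇒ G = (5/12, 1/4)
4. M is where the line through S parallel to GN meets line NT ⇒ M = (25/6, 0)
2·[MPG] = 239/24, 2·[URT] = -1/4
[MPG]:[URT] = 239/24:-1/4 = -239/6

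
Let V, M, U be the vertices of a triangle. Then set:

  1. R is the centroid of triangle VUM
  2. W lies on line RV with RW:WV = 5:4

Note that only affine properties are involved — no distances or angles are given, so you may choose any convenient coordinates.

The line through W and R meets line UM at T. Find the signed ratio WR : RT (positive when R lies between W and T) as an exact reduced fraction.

WR:RT = 10/9

Choose coordinates V = (0, 0), M = (1, 0), U = (0, 1).
1. R is the centroid of triangle VUM ⇒ R = (1/3, 1/3)
2. W lies on line RV with RW:WV = 5:4 ⇒ W = (4/27, 4/27)
line WR meets UM at T = (1/2, 1/2)
R = W + t·(T−W) with t = 10/19, so WR:RT = 10/19:9/19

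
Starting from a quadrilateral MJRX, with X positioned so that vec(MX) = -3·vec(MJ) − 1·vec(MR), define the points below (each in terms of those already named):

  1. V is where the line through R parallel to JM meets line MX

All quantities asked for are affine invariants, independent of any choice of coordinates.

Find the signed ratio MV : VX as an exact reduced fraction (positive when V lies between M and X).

MV:VX = -1/2

Set M = (0, 0), J = (1, 0), R = (0, 1), X = (-3, -1); any affine frame gives the same invariant.
1. V is where the line through R parallel to JM meets line MX ⇒ V = (3, 1)
V = M + t·(X−M) with t = -1, so MV:VX = t:(1−t) = -1:2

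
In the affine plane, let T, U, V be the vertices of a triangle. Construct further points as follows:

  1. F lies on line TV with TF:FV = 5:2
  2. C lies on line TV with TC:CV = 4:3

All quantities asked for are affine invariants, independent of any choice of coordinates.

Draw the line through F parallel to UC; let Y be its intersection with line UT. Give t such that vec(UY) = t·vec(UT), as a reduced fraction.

Assign T = (0, 0), U = (1, 0), V = (0, 1) — the answer is frame-independent, so this choice is without loss of generality.
1. F lies on line TV with TF:FV = 5:2 ⇒ F = (0, 5/7)
2. C lies on line TV with TC:CV = 4:3 ⇒ C = (0, 4/7)
through F parallel to UC: direction (-1, 4/7); meets UT at Y = (5/4, 0)
Y = U + t·(T−U) with t = -1/4

t = -1/4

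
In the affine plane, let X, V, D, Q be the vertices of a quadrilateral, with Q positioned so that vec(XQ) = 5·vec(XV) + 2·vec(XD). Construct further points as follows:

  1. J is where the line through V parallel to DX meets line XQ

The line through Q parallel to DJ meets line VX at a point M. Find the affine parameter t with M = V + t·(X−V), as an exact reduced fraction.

Work in coordinates with X = (0, 0), V = (1, 0), D = (0, 1), Q = (5, 2).
1. J is where the line through V parallel to DX meets line XQ ⇒ J = (1, 2/5)
through Q parallel to DJ: direction (1, -3/5); meets VX at M = (25/3, 0)
M = V + t·(X−V) with t = -22/3

t = -22/3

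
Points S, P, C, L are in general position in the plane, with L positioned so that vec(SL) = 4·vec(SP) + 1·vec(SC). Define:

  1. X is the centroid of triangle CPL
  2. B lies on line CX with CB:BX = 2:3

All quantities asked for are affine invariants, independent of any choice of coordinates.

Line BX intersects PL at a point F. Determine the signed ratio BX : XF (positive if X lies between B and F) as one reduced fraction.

Set S = (0, 0), P = (1, 0), C = (0, 1), L = (4, 1); any affine frame gives the same invariant.
1. X is the centroid of triangle CPL ⇒ X = (5/3, 2/3)
2. B lies on line CX with CB:BX = 2:3 ⇒ B = (2/3, 13/15)
line BX meets PL at F = (5/2, 1/2)
X = B + t·(F−B) with t = 6/11, so BX:XF = 6/11:5/11

BX:XF = 6/5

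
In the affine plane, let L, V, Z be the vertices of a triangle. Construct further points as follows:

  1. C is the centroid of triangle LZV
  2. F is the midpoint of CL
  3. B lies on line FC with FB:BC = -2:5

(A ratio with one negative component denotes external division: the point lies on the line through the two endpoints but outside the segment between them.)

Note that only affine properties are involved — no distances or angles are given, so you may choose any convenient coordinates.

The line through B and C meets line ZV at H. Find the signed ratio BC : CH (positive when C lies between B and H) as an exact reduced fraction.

BC:CH = 5/3

Assign L = (0, 0), V = (1, 0), Z = (0, 1) — the answer is frame-independent, so this choice is without loss of generality.
1. C is the centroid of triangle LZV ⇒ C = (1/3, 1/3)
2. F is the midpoint of CL ⇒ F = (1/6, 1/6)
3. B lies on line FC with FB:BC = -2:5 ⇒ B = (1/18, 1/18)
line BC meets ZV at H = (1/2, 1/2)
C = B + t·(H−B) with t = 5/8, so BC:CH = 5/8:3/8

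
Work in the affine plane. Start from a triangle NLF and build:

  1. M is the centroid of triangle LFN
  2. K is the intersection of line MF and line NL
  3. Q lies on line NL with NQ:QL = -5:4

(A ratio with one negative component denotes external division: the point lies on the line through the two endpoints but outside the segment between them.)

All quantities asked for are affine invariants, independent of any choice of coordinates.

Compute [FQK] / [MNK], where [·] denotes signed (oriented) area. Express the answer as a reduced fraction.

Assign N = (0, 0), L = (1, 0), F = (0, 1) — the answer is frame-independent, so this choice is without loss of generality.
1. M is the centroid of triangle LFN ⇒ M = (1/3, 1/3)
2. K is the intersection of line MF and line NL ⇒ K = (1/2, 0)
3. Q lies on line NL with NQ:QL = -5:4 ⇒ Q = (5, 0)
2·[FQK] = -9/2, 2·[MNK] = 1/6
[FQK]:[MNK] = -9/2:1/6 = -27

[FQK]:[MNK] = -27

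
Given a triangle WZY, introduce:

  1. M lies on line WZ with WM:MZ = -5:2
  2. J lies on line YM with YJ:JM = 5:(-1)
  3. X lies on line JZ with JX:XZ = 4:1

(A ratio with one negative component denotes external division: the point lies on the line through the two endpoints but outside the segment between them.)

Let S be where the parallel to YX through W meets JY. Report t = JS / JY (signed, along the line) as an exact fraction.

t = 113/40

Choose coordinates W = (0, 0), Z = (1, 0), Y = (0, 1).
1. M lies on line WZ with WM:MZ = -5:2 ⇒ M = (5/3, 0)
2. J lies on line YM with YJ:JM = 5:(-1) ⇒ J = (25/12, -1/4)
3. X lies on line JZ with JX:XZ = 4:1 ⇒ X = (73/60, -1/20)
through W parallel to YX: direction (73/60, -21/20); meets JY at S = (-365/96, 105/32)
S = J + t·(Y−J) with t = 113/40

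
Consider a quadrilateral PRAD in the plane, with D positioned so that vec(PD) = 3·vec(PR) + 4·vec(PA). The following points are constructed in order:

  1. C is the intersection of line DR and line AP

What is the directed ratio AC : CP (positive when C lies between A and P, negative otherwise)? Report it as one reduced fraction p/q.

AC:CP = -3/2

Choose coordinates P = (0, 0), R = (1, 0), A = (0, 1), D = (3, 4).
1. C is the intersection of line DR and line AP ⇒ C = (0, -2)
C = A + t·(P−A) with t = 3, so AC:CP = t:(1−t) = 3:-2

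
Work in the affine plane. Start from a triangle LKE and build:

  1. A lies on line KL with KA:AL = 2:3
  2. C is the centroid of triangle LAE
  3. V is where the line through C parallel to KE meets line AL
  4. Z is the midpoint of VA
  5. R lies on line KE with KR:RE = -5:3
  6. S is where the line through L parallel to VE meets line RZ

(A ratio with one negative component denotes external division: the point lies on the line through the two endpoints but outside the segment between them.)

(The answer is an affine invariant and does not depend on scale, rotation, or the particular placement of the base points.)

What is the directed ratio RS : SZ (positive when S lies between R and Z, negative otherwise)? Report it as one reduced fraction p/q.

Assign L = (0, 0), K = (1, 0), E = (0, 1) — the answer is frame-independent, so this choice is without loss of generality.
1. A lies on line KL with KA:AL = 2:3 ⇒ A = (3/5, 0)
2. C is the centroid of triangle LAE ⇒ C = (1/5, 1/3)
3. V is where the line through C parallel to KE meets line AL ⇒ V = (8/15, 0)
4. Z is the midpoint of VA ⇒ Z = (17/30, 0)
5. R lies on line KE with KR:RE = -5:3 ⇒ R = (-3/2, 5/2)
6. S is where the line through L parallel to VE meets line RZ ⇒ S = (-34/33, 85/44)
S = R + t·(Z−R) with t = 5/22, so RS:SZ = t:(1−t) = 5/22:17/22

RS:SZ = 5/17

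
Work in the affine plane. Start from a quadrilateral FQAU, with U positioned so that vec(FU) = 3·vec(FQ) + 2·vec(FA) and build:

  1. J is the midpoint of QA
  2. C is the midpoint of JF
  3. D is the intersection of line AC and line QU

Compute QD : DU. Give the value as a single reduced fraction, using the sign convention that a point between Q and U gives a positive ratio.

Choose coordinates F = (0, 0), Q = (1, 0), A = (0, 1), U = (3, 2).
1. J is the midpoint of QA ⇒ J = (1/2, 1/2)
2. C is the midpoint of JF ⇒ C = (1/4, 1/4)
3. D is the intersection of line AC and line QU ⇒ D = (1/2, -1/2)
D = Q + t·(U−Q) with t = -1/4, so QD:DU = t:(1−t) = -1/4:5/4

QD:DU = -1/5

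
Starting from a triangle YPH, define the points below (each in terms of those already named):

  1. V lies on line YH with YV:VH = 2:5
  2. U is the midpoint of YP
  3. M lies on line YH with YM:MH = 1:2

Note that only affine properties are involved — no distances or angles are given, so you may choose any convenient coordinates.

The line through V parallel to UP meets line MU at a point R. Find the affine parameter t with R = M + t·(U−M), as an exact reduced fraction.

Set Y = (0, 0), P = (1, 0), H = (0, 1); any affine frame gives the same invariant.
1. V lies on line YH with YV:VH = 2:5 ⇒ V = (0, 2/7)
2. U is the midpoint of YP ⇒ U = (1/2, 0)
3. M lies on line YH with YM:MH = 1:2 ⇒ M = (0, 1/3)
through V parallel to UP: direction (1/2, 0); meets MU at R = (1/14, 2/7)
R = M + t·(U−M) with t = 1/7

t = 1/7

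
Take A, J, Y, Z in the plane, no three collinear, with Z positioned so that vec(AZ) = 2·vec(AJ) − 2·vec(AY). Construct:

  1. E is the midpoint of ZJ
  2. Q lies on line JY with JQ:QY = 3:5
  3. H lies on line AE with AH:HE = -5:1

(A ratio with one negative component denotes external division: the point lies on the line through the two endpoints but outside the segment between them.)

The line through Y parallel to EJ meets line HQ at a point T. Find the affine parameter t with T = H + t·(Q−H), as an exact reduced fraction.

t = 12/7

Choose coordinates A = (0, 0), J = (1, 0), Y = (0, 1), Z = (2, -2).
1. E is the midpoint of ZJ ⇒ E = (3/2, -1)
2. Q lies on line JY with JQ:QY = 3:5 ⇒ Q = (5/8, 3/8)
3. H lies on line AE with AH:HE = -5:1 ⇒ H = (15/8, -5/4)
through Y parallel to EJ: direction (-1/2, 1); meets HQ at T = (-15/56, 43/28)
T = H + t·(Q−H) with t = 12/7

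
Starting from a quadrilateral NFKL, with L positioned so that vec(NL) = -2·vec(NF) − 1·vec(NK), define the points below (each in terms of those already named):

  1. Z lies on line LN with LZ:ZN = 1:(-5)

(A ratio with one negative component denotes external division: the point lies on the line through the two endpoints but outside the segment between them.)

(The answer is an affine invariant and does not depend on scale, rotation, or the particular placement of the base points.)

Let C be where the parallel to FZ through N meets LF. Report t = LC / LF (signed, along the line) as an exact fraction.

t = -4

Assign N = (0, 0), F = (1, 0), K = (0, 1), L = (-2, -1) — the answer is frame-independent, so this choice is without loss of generality.
1. Z lies on line LN with LZ:ZN = 1:(-5) ⇒ Z = (-5/2, -5/4)
through N parallel to FZ: direction (-7/2, -5/4); meets LF at C = (-14, -5)
C = L + t·(F−L) with t = -4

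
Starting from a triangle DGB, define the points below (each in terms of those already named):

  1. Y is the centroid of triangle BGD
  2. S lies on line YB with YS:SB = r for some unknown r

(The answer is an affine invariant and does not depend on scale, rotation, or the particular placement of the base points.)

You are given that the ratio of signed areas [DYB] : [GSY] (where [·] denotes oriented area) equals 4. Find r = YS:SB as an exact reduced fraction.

Work in coordinates with D = (0, 0), G = (1, 0), B = (0, 1).
1. Y is the centroid of triangle BGD ⇒ Y = (1/3, 1/3)
2. With YS:SB = r, write λ = r/(r+1) so S = Y + λ·(B−Y); S is affine-linear in λ
Every point depending on S is an affine combination of S and λ-independent points, so each such coordinate is linear in λ; the λ² term in each signed area is a multiple of (B−Y)×(B−Y) = 0, so 2·[DYB] and 2·[GSY] are each linear in λ. Evaluating at λ=0 and λ=1:
  2·[DYB] = 1/3,   2·[GSY] = 1/3·λ
So [DYB]:[GSY] = (1/3) / (1/3·λ). Setting this equal to 4:
  1/3 = 4·(1/3·λ)  ⇒  λ = 1/4
Then r = λ/(1−λ) = (1/4)/(3/4) = 1/3. Check: with r = 1/3, S = (1/4, 1/2) and [DYB]:[GSY] = 4 as required.

r = 1/3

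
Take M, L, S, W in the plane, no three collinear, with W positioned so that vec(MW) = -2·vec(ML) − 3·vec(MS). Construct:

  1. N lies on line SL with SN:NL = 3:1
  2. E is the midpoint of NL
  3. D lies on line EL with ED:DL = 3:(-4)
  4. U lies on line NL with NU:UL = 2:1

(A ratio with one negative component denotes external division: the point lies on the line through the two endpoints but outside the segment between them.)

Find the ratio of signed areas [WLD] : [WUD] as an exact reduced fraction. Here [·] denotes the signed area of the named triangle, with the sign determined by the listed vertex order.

[WLD]:[WUD] = 6/5

Work in coordinates with M = (0, 0), L = (1, 0), S = (0, 1), W = (-2, -3).
1. N lies on line SL with SN:NL = 3:1 ⇒ N = (3/4, 1/4)
2. E is the midpoint of NL ⇒ E = (7/8, 1/8)
3. D lies on line EL with ED:DL = 3:(-4) ⇒ D = (1/2, 1/2)
4. U lies on line NL with NU:UL = 2:1 ⇒ U = (11/12, 1/12)
2·[WLD] = 3, 2·[WUD] = 5/2
[WLD]:[WUD] = 3:5/2 = 6/5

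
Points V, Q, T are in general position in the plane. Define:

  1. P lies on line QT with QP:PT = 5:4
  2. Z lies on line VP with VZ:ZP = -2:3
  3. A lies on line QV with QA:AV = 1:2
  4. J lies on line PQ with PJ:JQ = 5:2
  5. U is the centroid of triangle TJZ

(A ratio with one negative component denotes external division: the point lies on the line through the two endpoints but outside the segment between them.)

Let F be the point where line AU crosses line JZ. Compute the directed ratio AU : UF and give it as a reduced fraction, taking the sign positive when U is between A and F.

Work in coordinates with V = (0, 0), Q = (1, 0), T = (0, 1).
1. P lies on line QT with QP:PT = 5:4 ⇒ P = (4/9, 5/9)
2. Z lies on line VP with VZ:ZP = -2:3 ⇒ Z = (-8/9, -10/9)
3. A lies on line QV with QA:AV = 1:2 ⇒ A = (2/3, 0)
4. J lies on line PQ with PJ:JQ = 5:2 ⇒ J = (53/63, 10/63)
5. U is the centroid of triangle TJZ ⇒ U = (-1/63, 1/63)
line AU meets JZ at F = (6668/10647, 10/10647)
U = A + t·(F−A) with t = 169/10, so AU:UF = 169/10:-159/10

AU:UF = -169/159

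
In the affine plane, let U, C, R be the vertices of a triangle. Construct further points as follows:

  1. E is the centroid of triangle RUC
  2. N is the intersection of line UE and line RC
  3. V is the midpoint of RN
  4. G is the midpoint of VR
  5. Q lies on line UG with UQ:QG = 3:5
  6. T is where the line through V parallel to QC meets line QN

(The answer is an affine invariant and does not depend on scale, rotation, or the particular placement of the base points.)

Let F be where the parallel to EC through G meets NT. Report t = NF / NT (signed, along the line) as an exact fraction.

t = 16/17

Work in coordinates with U = (0, 0), C = (1, 0), R = (0, 1).
1. E is the centroid of triangle RUC ⇒ E = (1/3, 1/3)
2. N is the intersection of line UE and line RC ⇒ N = (1/2, 1/2)
3. V is the midpoint of RN ⇒ V = (1/4, 3/4)
4. G is the midpoint of VR ⇒ G = (1/8, 7/8)
5. Q lies on line UG with UQ:QG = 3:5 ⇒ Q = (3/64, 21/64)
6. T is where the line through V parallel to QC meets line QN ⇒ T = (93/128, 75/128)
through G parallel to EC: direction (2/3, -1/3); meets NT at F = (97/136, 79/136)
F = N + t·(T−N) with t = 16/17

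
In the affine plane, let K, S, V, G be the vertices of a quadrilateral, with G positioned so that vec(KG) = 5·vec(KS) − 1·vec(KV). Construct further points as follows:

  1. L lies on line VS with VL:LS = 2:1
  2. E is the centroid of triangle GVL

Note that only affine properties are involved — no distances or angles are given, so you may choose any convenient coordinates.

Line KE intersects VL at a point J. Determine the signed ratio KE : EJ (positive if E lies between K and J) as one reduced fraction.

Choose coordinates K = (0, 0), S = (1, 0), V = (0, 1), G = (5, -1).
1. L lies on line VS with VL:LS = 2:1 ⇒ L = (2/3, 1/3)
2. E is the centroid of triangle GVL ⇒ E = (17/9, 1/9)
line KE meets VL at J = (17/18, 1/18)
E = K + t·(J−K) with t = 2, so KE:EJ = 2:-1

KE:EJ = -2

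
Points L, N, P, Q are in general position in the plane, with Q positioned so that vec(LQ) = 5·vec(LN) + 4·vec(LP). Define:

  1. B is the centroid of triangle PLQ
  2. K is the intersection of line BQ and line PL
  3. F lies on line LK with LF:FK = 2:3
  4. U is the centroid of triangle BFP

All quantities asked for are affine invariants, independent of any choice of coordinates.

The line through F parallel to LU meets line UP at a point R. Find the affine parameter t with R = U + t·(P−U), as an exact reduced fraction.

Assign L = (0, 0), N = (1, 0), P = (0, 1), Q = (5, 4) — the answer is frame-independent, so this choice is without loss of generality.
1. B is the centroid of triangle PLQ ⇒ B = (5/3, 5/3)
2. K is the intersection of line BQ and line PL ⇒ K = (0, 1/2)
3. F lies on line LK with LF:FK = 2:3 ⇒ F = (0, 1/5)
4. U is the centroid of triangle BFP ⇒ U = (5/9, 43/45)
through F parallel to LU: direction (5/9, 43/45); meets UP at R = (4/9, 217/225)
R = U + t·(P−U) with t = 1/5

t = 1/5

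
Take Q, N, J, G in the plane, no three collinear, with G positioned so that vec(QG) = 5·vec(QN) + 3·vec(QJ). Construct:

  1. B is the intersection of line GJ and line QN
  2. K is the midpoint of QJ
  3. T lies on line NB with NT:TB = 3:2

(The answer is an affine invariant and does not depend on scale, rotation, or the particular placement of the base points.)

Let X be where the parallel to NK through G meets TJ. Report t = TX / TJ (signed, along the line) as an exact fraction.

t = 121/31

Assign Q = (0, 0), N = (1, 0), J = (0, 1), G = (5, 3) — the answer is frame-independent, so this choice is without loss of generality.
1. B is the intersection of line GJ and line QN ⇒ B = (-5/2, 0)
2. K is the midpoint of QJ ⇒ K = (0, 1/2)
3. T lies on line NB with NT:TB = 3:2 ⇒ T = (-11/10, 0)
through G parallel to NK: direction (-1, 1/2); meets TJ at X = (99/31, 121/31)
X = T + t·(J−T) with t = 121/31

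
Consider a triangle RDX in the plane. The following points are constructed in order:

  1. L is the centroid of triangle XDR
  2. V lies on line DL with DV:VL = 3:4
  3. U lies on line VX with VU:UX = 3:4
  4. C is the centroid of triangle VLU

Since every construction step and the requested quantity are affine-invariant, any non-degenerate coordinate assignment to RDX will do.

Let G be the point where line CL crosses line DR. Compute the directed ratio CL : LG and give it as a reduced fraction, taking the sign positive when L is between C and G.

Assign R = (0, 0), D = (1, 0), X = (0, 1) — the answer is frame-independent, so this choice is without loss of generality.
1. L is the centroid of triangle XDR ⇒ L = (1/3, 1/3)
2. V lies on line DL with DV:VL = 3:4 ⇒ V = (5/7, 1/7)
3. U lies on line VX with VU:UX = 3:4 ⇒ U = (20/49, 25/49)
4. C is the centroid of triangle VLU ⇒ C = (214/441, 145/441)
line CL meets DR at G = (23/2, 0)
L = C + t·(G−C) with t = -2/145, so CL:LG = -2/145:147/145

CL:LG = -2/147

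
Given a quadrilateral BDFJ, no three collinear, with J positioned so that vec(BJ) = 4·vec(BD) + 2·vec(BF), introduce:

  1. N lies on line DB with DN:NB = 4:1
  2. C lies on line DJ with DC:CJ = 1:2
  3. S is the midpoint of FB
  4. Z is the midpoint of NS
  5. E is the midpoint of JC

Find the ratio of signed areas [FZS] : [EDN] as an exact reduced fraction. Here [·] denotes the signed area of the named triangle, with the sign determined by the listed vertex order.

[FZS]:[EDN] = 3/64

Choose coordinates B = (0, 0), D = (1, 0), F = (0, 1), J = (4, 2).
1. N lies on line DB with DN:NB = 4:1 ⇒ N = (1/5, 0)
2. C lies on line DJ with DC:CJ = 1:2 ⇒ C = (2, 2/3)
3. S is the midpoint of FB ⇒ S = (0, 1/2)
4. Z is the midpoint of NS ⇒ Z = (1/10, 1/4)
5. E is the midpoint of JC ⇒ E = (3, 4/3)
2·[FZS] = -1/20, 2·[EDN] = -16/15
[FZS]:[EDN] = -1/20:-16/15 = 3/64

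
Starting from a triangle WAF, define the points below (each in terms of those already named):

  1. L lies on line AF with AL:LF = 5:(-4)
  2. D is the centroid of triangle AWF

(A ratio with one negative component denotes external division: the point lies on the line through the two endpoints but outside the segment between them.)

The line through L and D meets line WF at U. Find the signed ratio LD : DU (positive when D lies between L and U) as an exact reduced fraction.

LD:DU = -13

Set W = (0, 0), A = (1, 0), F = (0, 1); any affine frame gives the same invariant.
1. L lies on line AF with AL:LF = 5:(-4) ⇒ L = (-4, 5)
2. D is the centroid of triangle AWF ⇒ D = (1/3, 1/3)
line LD meets WF at U = (0, 9/13)
D = L + t·(U−L) with t = 13/12, so LD:DU = 13/12:-1/12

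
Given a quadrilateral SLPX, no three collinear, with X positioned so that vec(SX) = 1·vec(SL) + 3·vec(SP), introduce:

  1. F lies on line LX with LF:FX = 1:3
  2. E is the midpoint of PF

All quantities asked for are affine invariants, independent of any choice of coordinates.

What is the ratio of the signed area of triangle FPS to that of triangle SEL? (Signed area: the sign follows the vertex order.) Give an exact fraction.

[FPS]:[SEL] = -8/7

Set S = (0, 0), L = (1, 0), P = (0, 1), X = (1, 3); any affine frame gives the same invariant.
1. F lies on line LX with LF:FX = 1:3 ⇒ F = (1, 3/4)
2. E is the midpoint of PF ⇒ E = (1/2, 7/8)
2·[FPS] = 1, 2·[SEL] = -7/8
[FPS]:[SEL] = 1:-7/8 = -8/7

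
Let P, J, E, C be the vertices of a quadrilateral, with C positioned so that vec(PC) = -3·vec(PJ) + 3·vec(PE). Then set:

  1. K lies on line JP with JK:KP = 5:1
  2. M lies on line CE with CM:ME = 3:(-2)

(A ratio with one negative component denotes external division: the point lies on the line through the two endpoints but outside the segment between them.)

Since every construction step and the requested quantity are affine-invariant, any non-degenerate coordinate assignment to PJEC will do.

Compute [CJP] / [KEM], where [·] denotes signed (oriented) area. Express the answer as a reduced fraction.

[CJP]:[KEM] = 9/16

Work in coordinates with P = (0, 0), J = (1, 0), E = (0, 1), C = (-3, 3).
1. K lies on line JP with JK:KP = 5:1 ⇒ K = (1/6, 0)
2. M lies on line CE with CM:ME = 3:(-2) ⇒ M = (6, -3)
2·[CJP] = -3, 2·[KEM] = -16/3
[CJP]:[KEM] = -3:-16/3 = 9/16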